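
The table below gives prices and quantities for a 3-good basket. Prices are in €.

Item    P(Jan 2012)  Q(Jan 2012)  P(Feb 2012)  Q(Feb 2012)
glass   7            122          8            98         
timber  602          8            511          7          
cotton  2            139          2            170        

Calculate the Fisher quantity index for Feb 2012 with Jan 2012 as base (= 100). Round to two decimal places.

88.05

Laspeyres component (base-period weights):
ΣP(Jan 2012)Q(Feb 2012) = 7×98 + 602×7 + 2×170 = 686 + 4214 + 340 = 5240
ΣP(Jan 2012)Q(Jan 2012) = 7×122 + 602×8 + 2×139 = 854 + 4816 + 278 = 5948
L = 5240 / 5948 × 100 = 88.0968
Paasche component (current-period weights):
ΣP(Feb 2012)Q(Feb 2012) = 8×98 + 511×7 + 2×170 = 784 + 3577 + 340 = 4701
ΣP(Feb 2012)Q(Jan 2012) = 8×122 + 511×8 + 2×139 = 976 + 4088 + 278 = 5342
P = 4701 / 5342 × 100 = 88.0007
Fisher = √(L × P) = √(88.0968 × 88.0007) = 88.0488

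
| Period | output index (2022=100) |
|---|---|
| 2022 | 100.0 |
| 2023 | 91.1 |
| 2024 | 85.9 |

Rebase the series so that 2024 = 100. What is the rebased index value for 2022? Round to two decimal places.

Rebased(2022) = 100.0 / 85.9 × 100 = 116.4144

116.41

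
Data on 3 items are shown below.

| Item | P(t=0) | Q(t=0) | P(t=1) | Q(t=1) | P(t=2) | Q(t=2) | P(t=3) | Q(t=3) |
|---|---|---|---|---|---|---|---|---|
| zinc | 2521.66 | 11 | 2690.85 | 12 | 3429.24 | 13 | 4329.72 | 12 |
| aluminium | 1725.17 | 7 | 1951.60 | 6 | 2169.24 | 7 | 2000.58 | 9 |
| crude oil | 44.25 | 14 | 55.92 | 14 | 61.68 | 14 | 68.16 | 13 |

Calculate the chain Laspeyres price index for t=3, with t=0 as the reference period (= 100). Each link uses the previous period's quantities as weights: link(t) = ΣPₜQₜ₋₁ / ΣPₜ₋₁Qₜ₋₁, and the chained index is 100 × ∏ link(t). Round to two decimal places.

157.29

Link t=0→t=1:
ΣP(t=1)Q(t=0) = 2690.85×11 + 1951.60×7 + 55.92×14 = 29599.35 + 13661.2 + 782.88 = 44043.43
ΣP(t=0)Q(t=0) = 2521.66×11 + 1725.17×7 + 44.25×14 = 27738.26 + 12076.19 + 619.5 = 40433.95
link = 44043.43/40433.95 = 1.089269
Link t=1→t=2:
ΣP(t=2)Q(t=1) = 3429.24×12 + 2169.24×6 + 61.68×14 = 41150.88 + 13015.44 + 863.52 = 55029.84
ΣP(t=1)Q(t=1) = 2690.85×12 + 1951.60×6 + 55.92×14 = 32290.2 + 11709.6 + 782.88 = 44782.68
link = 55029.84/44782.68 = 1.228820
Link t=2→t=3:
ΣP(t=3)Q(t=2) = 4329.72×13 + 2000.58×7 + 68.16×14 = 56286.36 + 14004.06 + 954.24 = 71244.66
ΣP(t=2)Q(t=2) = 3429.24×13 + 2169.24×7 + 61.68×14 = 44580.12 + 15184.68 + 863.52 = 60628.32
link = 71244.66/60628.32 = 1.175105
Chained index = 100 × 1.089269 × 1.228820 × 1.175105 = 157.2896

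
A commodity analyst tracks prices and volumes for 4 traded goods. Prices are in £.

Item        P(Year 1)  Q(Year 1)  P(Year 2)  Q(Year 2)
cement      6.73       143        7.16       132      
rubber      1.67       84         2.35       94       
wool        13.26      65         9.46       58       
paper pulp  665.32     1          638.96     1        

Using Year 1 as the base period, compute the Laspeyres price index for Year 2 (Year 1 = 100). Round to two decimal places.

94.12

Laspeyres price index uses base-period quantities as weights.
ΣP(Year 2)·Q(Year 1) = 7.16×143 + 2.35×84 + 9.46×65 + 638.96×1 = 1023.88 + 197.4 + 614.9 + 638.96 = 2475.14
ΣP(Year 1)·Q(Year 1) = 6.73×143 + 1.67×84 + 13.26×65 + 665.32×1 = 962.39 + 140.28 + 861.9 + 665.32 = 2629.89
Index = 2475.14 / 2629.89 × 100 = 94.1157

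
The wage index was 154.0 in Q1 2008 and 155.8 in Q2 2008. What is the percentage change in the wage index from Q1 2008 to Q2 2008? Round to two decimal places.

1.17%

Change = (155.8 − 154.0) / 154.0 × 100
       = 1.8 / 154.0 × 100 = 1.1688%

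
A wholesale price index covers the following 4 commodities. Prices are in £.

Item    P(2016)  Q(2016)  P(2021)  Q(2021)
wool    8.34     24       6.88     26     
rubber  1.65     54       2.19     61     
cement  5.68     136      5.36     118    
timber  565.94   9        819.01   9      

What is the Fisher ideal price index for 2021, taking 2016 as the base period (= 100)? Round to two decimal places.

Laspeyres component (base-period weights):
ΣP(2021)Q(2016) = 6.88×24 + 2.19×54 + 5.36×136 + 819.01×9 = 165.12 + 118.26 + 728.96 + 7371.09 = 8383.43
ΣP(2016)Q(2016) = 8.34×24 + 1.65×54 + 5.68×136 + 565.94×9 = 200.16 + 89.1 + 772.48 + 5093.46 = 6155.2
L = 8383.43 / 6155.2 × 100 = 136.2008
Paasche component (current-period weights):
ΣP(2021)Q(2021) = 6.88×26 + 2.19×61 + 5.36×118 + 819.01×9 = 178.88 + 133.59 + 632.48 + 7371.09 = 8316.04
ΣP(2016)Q(2021) = 8.34×26 + 1.65×61 + 5.68×118 + 565.94×9 = 216.84 + 100.65 + 670.24 + 5093.46 = 6081.19
P = 8316.04 / 6081.19 × 100 = 136.7502
Fisher = √(L × P) = √(136.2008 × 136.7502) = 136.4752

136.48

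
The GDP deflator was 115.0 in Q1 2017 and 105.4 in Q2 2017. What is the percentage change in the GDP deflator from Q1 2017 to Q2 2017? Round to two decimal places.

-8.35%

Change = (105.4 − 115.0) / 115.0 × 100
       = -9.6 / 115.0 × 100 = -8.3478%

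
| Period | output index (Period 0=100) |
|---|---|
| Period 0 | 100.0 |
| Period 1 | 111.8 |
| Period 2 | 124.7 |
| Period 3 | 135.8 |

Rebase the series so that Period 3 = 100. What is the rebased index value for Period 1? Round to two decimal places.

82.33

Rebased(Period 1) = 111.8 / 135.8 × 100 = 82.3270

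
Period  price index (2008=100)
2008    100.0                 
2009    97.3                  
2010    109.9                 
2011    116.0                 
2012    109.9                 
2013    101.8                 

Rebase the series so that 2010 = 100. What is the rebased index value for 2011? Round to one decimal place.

105.6

Rebased(2011) = 116.0 / 109.9 × 100 = 105.5505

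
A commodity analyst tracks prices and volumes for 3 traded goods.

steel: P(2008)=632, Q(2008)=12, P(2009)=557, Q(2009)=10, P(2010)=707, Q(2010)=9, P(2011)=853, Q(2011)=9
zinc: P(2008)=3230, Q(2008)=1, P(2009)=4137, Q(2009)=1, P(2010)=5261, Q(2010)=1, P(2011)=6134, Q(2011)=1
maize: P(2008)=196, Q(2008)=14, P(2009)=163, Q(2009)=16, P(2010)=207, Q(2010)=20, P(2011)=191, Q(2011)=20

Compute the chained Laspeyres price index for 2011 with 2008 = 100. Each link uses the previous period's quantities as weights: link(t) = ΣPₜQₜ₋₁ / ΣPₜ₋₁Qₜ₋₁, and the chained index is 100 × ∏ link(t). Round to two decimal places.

137.30

Link 2008→2009:
ΣP(2009)Q(2008) = 557×12 + 4137×1 + 163×14 = 6684 + 4137 + 2282 = 13103
ΣP(2008)Q(2008) = 632×12 + 3230×1 + 196×14 = 7584 + 3230 + 2744 = 13558
link = 13103/13558 = 0.966440
Link 2009→2010:
ΣP(2010)Q(2009) = 707×10 + 5261×1 + 207×16 = 7070 + 5261 + 3312 = 15643
ΣP(2009)Q(2009) = 557×10 + 4137×1 + 163×16 = 5570 + 4137 + 2608 = 12315
link = 15643/12315 = 1.270240
Link 2010→2011:
ΣP(2011)Q(2010) = 853×9 + 6134×1 + 191×20 = 7677 + 6134 + 3820 = 17631
ΣP(2010)Q(2010) = 707×9 + 5261×1 + 207×20 = 6363 + 5261 + 4140 = 15764
link = 17631/15764 = 1.118434
Chained index = 100 × 0.966440 × 1.270240 × 1.118434 = 137.3002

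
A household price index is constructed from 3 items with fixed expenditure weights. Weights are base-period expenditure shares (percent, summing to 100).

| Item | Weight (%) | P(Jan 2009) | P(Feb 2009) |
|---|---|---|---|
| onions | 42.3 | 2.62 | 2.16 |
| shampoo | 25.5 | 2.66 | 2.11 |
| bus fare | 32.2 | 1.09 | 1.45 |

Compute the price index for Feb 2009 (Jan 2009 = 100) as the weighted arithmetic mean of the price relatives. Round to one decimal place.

onions: 42.3 × (2.16/2.62) = 42.3 × 0.824427 = 34.8733
shampoo: 25.5 × (2.11/2.66) = 25.5 × 0.793233 = 20.2274
bus fare: 32.2 × (1.45/1.09) = 32.2 × 1.330275 = 42.8349
Index = Σ wᵢ·(p₁ᵢ/p₀ᵢ) = 34.8733 + 20.2274 + 42.8349 = 97.9356

97.9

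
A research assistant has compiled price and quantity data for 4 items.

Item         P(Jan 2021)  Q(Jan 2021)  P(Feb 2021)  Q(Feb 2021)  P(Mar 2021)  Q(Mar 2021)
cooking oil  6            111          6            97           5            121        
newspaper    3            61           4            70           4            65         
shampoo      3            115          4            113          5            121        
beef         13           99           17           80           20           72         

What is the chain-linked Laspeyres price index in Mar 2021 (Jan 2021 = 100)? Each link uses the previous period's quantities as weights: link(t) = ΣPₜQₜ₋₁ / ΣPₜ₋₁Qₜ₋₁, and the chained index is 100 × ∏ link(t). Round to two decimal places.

134.84

Link Jan 2021→Feb 2021:
ΣP(Feb 2021)Q(Jan 2021) = 6×111 + 4×61 + 4×115 + 17×99 = 666 + 244 + 460 + 1683 = 3053
ΣP(Jan 2021)Q(Jan 2021) = 6×111 + 3×61 + 3×115 + 13×99 = 666 + 183 + 345 + 1287 = 2481
link = 3053/2481 = 1.230552
Link Feb 2021→Mar 2021:
ΣP(Mar 2021)Q(Feb 2021) = 5×97 + 4×70 + 5×113 + 20×80 = 485 + 280 + 565 + 1600 = 2930
ΣP(Feb 2021)Q(Feb 2021) = 6×97 + 4×70 + 4×113 + 17×80 = 582 + 280 + 452 + 1360 = 2674
link = 2930/2674 = 1.095737
Chained index = 100 × 1.230552 × 1.095737 = 134.8361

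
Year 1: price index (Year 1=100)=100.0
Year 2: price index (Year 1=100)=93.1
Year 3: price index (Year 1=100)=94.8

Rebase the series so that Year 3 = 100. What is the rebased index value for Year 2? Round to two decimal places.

98.21

Rebased(Year 2) = 93.1 / 94.8 × 100 = 98.2068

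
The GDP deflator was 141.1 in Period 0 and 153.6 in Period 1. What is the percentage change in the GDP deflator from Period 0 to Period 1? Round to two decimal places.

8.86%

Change = (153.6 − 141.1) / 141.1 × 100
       = 12.5 / 141.1 × 100 = 8.8590%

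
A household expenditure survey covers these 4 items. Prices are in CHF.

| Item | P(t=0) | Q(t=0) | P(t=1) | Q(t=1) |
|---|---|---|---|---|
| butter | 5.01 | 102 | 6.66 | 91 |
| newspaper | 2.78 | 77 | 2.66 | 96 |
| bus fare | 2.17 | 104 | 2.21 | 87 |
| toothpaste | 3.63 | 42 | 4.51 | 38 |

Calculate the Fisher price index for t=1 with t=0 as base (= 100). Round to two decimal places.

117.43

Laspeyres component (base-period weights):
ΣP(t=1)Q(t=0) = 6.66×102 + 2.66×77 + 2.21×104 + 4.51×42 = 679.32 + 204.82 + 229.84 + 189.42 = 1303.4
ΣP(t=0)Q(t=0) = 5.01×102 + 2.78×77 + 2.17×104 + 3.63×42 = 511.02 + 214.06 + 225.68 + 152.46 = 1103.22
L = 1303.4 / 1103.22 × 100 = 118.1451
Paasche component (current-period weights):
ΣP(t=1)Q(t=1) = 6.66×91 + 2.66×96 + 2.21×87 + 4.51×38 = 606.06 + 255.36 + 192.27 + 171.38 = 1225.07
ΣP(t=0)Q(t=1) = 5.01×91 + 2.78×96 + 2.17×87 + 3.63×38 = 455.91 + 266.88 + 188.79 + 137.94 = 1049.52
P = 1225.07 / 1049.52 × 100 = 116.7267
Fisher = √(L × P) = √(118.1451 × 116.7267) = 117.4337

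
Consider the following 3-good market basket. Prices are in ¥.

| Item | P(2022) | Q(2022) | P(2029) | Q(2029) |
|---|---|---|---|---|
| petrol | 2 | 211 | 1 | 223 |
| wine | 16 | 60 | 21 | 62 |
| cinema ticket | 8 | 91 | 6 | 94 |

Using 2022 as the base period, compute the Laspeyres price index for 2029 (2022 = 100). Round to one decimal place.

95.6

Laspeyres price index uses base-period quantities as weights.
ΣP(2029)·Q(2022) = 1×211 + 21×60 + 6×91 = 211 + 1260 + 546 = 2017
ΣP(2022)·Q(2022) = 2×211 + 16×60 + 8×91 = 422 + 960 + 728 = 2110
Index = 2017 / 2110 × 100 = 95.5924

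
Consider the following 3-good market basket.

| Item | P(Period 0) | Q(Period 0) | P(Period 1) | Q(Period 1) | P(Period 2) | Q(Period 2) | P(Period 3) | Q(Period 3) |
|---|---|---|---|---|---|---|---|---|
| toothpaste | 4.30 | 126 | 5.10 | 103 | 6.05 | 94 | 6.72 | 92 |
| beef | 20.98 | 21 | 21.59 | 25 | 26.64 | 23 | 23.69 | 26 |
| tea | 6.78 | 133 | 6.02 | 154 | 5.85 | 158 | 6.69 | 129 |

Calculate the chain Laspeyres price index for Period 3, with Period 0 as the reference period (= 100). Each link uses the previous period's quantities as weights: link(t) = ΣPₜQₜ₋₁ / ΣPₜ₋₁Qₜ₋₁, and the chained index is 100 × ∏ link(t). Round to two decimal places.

117.39

Link Period 0→Period 1:
ΣP(Period 1)Q(Period 0) = 5.10×126 + 21.59×21 + 6.02×133 = 642.6 + 453.39 + 800.66 = 1896.65
ΣP(Period 0)Q(Period 0) = 4.30×126 + 20.98×21 + 6.78×133 = 541.8 + 440.58 + 901.74 = 1884.12
link = 1896.65/1884.12 = 1.006650
Link Period 1→Period 2:
ΣP(Period 2)Q(Period 1) = 6.05×103 + 26.64×25 + 5.85×154 = 623.15 + 666 + 900.9 = 2190.05
ΣP(Period 1)Q(Period 1) = 5.10×103 + 21.59×25 + 6.02×154 = 525.3 + 539.75 + 927.08 = 1992.13
link = 2190.05/1992.13 = 1.099351
Link Period 2→Period 3:
ΣP(Period 3)Q(Period 2) = 6.72×94 + 23.69×23 + 6.69×158 = 631.68 + 544.87 + 1057.02 = 2233.57
ΣP(Period 2)Q(Period 2) = 6.05×94 + 26.64×23 + 5.85×158 = 568.7 + 612.72 + 924.3 = 2105.72
link = 2233.57/2105.72 = 1.060716
Chained index = 100 × 1.006650 × 1.099351 × 1.060716 = 117.3854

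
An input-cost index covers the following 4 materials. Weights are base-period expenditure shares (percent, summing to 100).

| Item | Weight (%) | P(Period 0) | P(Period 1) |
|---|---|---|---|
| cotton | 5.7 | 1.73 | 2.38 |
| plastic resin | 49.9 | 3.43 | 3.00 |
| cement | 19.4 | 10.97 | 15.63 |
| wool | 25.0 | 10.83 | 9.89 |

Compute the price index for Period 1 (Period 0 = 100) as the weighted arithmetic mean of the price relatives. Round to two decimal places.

101.96

cotton: 5.7 × (2.38/1.73) = 5.7 × 1.375723 = 7.8416
plastic resin: 49.9 × (3.00/3.43) = 49.9 × 0.874636 = 43.6443
cement: 19.4 × (15.63/10.97) = 19.4 × 1.424795 = 27.6410
wool: 25.0 × (9.89/10.83) = 25.0 × 0.913204 = 22.8301
Index = Σ wᵢ·(p₁ᵢ/p₀ᵢ) = 7.8416 + 43.6443 + 27.6410 + 22.8301 = 101.9571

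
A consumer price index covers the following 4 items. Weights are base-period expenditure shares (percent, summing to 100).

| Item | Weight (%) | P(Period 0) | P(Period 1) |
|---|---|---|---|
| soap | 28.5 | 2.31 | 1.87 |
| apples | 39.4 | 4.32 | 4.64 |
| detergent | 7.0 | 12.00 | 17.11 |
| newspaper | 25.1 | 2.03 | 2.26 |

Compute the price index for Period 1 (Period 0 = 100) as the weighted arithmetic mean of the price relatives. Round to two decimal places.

103.31

soap: 28.5 × (1.87/2.31) = 28.5 × 0.809524 = 23.0714
apples: 39.4 × (4.64/4.32) = 39.4 × 1.074074 = 42.3185
detergent: 7.0 × (17.11/12.00) = 7.0 × 1.425833 = 9.9808
newspaper: 25.1 × (2.26/2.03) = 25.1 × 1.113300 = 27.9438
Index = Σ wᵢ·(p₁ᵢ/p₀ᵢ) = 23.0714 + 42.3185 + 9.9808 + 27.9438 = 103.3146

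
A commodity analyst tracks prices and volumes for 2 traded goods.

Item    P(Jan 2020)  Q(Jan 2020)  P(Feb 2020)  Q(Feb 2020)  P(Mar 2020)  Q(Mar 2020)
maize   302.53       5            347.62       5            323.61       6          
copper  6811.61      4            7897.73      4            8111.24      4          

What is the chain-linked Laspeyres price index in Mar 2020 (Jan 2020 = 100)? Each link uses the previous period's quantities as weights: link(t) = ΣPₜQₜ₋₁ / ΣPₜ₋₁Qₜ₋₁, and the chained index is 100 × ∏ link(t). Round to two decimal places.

118.44

Link Jan 2020→Feb 2020:
ΣP(Feb 2020)Q(Jan 2020) = 347.62×5 + 7897.73×4 = 1738.1 + 31590.92 = 33329.02
ΣP(Jan 2020)Q(Jan 2020) = 302.53×5 + 6811.61×4 = 1512.65 + 27246.44 = 28759.09
link = 33329.02/28759.09 = 1.158904
Link Feb 2020→Mar 2020:
ΣP(Mar 2020)Q(Feb 2020) = 323.61×5 + 8111.24×4 = 1618.05 + 32444.96 = 34063.01
ΣP(Feb 2020)Q(Feb 2020) = 347.62×5 + 7897.73×4 = 1738.1 + 31590.92 = 33329.02
link = 34063.01/33329.02 = 1.022023
Chained index = 100 × 1.158904 × 1.022023 = 118.4426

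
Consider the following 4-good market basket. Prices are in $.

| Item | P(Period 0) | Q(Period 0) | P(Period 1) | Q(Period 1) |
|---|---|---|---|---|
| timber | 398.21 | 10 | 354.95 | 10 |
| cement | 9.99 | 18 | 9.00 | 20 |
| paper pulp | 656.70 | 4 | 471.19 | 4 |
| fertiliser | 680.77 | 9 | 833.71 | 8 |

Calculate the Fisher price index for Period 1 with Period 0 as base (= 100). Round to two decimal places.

100.83

Laspeyres component (base-period weights):
ΣP(Period 1)Q(Period 0) = 354.95×10 + 9.00×18 + 471.19×4 + 833.71×9 = 3549.5 + 162 + 1884.76 + 7503.39 = 13099.65
ΣP(Period 0)Q(Period 0) = 398.21×10 + 9.99×18 + 656.70×4 + 680.77×9 = 3982.1 + 179.82 + 2626.8 + 6126.93 = 12915.65
L = 13099.65 / 12915.65 × 100 = 101.4246
Paasche component (current-period weights):
ΣP(Period 1)Q(Period 1) = 354.95×10 + 9.00×20 + 471.19×4 + 833.71×8 = 3549.5 + 180 + 1884.76 + 6669.68 = 12283.94
ΣP(Period 0)Q(Period 1) = 398.21×10 + 9.99×20 + 656.70×4 + 680.77×8 = 3982.1 + 199.8 + 2626.8 + 5446.16 = 12254.86
P = 12283.94 / 12254.86 × 100 = 100.2373
Fisher = √(L × P) = √(101.4246 × 100.2373) = 100.8292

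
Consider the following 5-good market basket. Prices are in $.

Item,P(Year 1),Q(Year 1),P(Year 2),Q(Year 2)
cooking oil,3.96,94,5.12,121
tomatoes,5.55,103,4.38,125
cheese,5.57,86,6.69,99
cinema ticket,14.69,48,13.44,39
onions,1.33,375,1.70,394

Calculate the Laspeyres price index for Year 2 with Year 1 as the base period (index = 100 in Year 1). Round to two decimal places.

Laspeyres price index uses base-period quantities as weights.
ΣP(Year 2)·Q(Year 1) = 5.12×94 + 4.38×103 + 6.69×86 + 13.44×48 + 1.70×375 = 481.28 + 451.14 + 575.34 + 645.12 + 637.5 = 2790.38
ΣP(Year 1)·Q(Year 1) = 3.96×94 + 5.55×103 + 5.57×86 + 14.69×48 + 1.33×375 = 372.24 + 571.65 + 479.02 + 705.12 + 498.75 = 2626.78
Index = 2790.38 / 2626.78 × 100 = 106.2282

106.23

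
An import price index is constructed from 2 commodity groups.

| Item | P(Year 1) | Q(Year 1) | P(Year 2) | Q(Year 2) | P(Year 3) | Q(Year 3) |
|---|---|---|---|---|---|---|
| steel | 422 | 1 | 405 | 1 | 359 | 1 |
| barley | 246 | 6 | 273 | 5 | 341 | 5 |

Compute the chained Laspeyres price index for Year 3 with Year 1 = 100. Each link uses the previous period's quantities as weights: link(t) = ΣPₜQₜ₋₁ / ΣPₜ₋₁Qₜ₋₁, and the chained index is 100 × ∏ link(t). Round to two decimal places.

125.52

Link Year 1→Year 2:
ΣP(Year 2)Q(Year 1) = 405×1 + 273×6 = 405 + 1638 = 2043
ΣP(Year 1)Q(Year 1) = 422×1 + 246×6 = 422 + 1476 = 1898
link = 2043/1898 = 1.076396
Link Year 2→Year 3:
ΣP(Year 3)Q(Year 2) = 359×1 + 341×5 = 359 + 1705 = 2064
ΣP(Year 2)Q(Year 2) = 405×1 + 273×5 = 405 + 1365 = 1770
link = 2064/1770 = 1.166102
Chained index = 100 × 1.076396 × 1.166102 = 125.5187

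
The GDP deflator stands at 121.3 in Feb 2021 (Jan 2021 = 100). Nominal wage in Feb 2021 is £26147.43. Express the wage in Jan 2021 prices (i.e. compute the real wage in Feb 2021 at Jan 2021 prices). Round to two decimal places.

Real = Nominal ÷ (Index/100) = 26147.43 ÷ (121.3/100)
     = 26147.43 ÷ 1.213 = 21556.0016

21556.00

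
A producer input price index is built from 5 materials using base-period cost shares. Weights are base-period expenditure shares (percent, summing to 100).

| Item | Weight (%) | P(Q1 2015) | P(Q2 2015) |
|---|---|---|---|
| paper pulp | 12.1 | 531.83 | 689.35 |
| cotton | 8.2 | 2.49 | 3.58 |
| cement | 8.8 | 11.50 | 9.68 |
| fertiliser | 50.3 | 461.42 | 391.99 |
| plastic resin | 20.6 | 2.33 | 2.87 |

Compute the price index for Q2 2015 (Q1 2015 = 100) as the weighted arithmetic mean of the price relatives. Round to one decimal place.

103.0

paper pulp: 12.1 × (689.35/531.83) = 12.1 × 1.296185 = 15.6838
cotton: 8.2 × (3.58/2.49) = 8.2 × 1.437751 = 11.7896
cement: 8.8 × (9.68/11.50) = 8.8 × 0.841739 = 7.4073
fertiliser: 50.3 × (391.99/461.42) = 50.3 × 0.849530 = 42.7313
plastic resin: 20.6 × (2.87/2.33) = 20.6 × 1.231760 = 25.3742
Index = Σ wᵢ·(p₁ᵢ/p₀ᵢ) = 15.6838 + 11.7896 + 7.4073 + 42.7313 + 25.3742 = 102.9863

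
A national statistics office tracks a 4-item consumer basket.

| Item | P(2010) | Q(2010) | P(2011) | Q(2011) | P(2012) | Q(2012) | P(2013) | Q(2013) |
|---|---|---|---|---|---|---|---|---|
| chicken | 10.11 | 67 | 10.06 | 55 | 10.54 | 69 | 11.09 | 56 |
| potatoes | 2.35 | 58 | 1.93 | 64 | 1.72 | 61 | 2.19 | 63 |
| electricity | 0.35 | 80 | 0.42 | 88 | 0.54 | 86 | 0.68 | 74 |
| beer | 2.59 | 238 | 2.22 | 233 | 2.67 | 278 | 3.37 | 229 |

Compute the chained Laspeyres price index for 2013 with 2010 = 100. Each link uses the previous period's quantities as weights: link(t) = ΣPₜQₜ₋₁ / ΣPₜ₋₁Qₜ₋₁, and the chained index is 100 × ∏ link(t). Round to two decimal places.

119.29

Link 2010→2011:
ΣP(2011)Q(2010) = 10.06×67 + 1.93×58 + 0.42×80 + 2.22×238 = 674.02 + 111.94 + 33.6 + 528.36 = 1347.92
ΣP(2010)Q(2010) = 10.11×67 + 2.35×58 + 0.35×80 + 2.59×238 = 677.37 + 136.3 + 28 + 616.42 = 1458.09
link = 1347.92/1458.09 = 0.924442
Link 2011→2012:
ΣP(2012)Q(2011) = 10.54×55 + 1.72×64 + 0.54×88 + 2.67×233 = 579.7 + 110.08 + 47.52 + 622.11 = 1359.41
ΣP(2011)Q(2011) = 10.06×55 + 1.93×64 + 0.42×88 + 2.22×233 = 553.3 + 123.52 + 36.96 + 517.26 = 1231.04
link = 1359.41/1231.04 = 1.104278
Link 2012→2013:
ΣP(2013)Q(2012) = 11.09×69 + 2.19×61 + 0.68×86 + 3.37×278 = 765.21 + 133.59 + 58.48 + 936.86 = 1894.14
ΣP(2012)Q(2012) = 10.54×69 + 1.72×61 + 0.54×86 + 2.67×278 = 727.26 + 104.92 + 46.44 + 742.26 = 1620.88
link = 1894.14/1620.88 = 1.168587
Chained index = 100 × 0.924442 × 1.104278 × 1.168587 = 119.2942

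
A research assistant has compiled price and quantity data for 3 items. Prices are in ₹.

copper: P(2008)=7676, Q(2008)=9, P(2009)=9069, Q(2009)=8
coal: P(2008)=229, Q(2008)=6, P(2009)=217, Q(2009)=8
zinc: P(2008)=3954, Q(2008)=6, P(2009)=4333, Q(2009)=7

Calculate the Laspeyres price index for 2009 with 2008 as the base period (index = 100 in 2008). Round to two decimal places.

115.65

Laspeyres price index uses base-period quantities as weights.
ΣP(2009)·Q(2008) = 9069×9 + 217×6 + 4333×6 = 81621 + 1302 + 25998 = 108921
ΣP(2008)·Q(2008) = 7676×9 + 229×6 + 3954×6 = 69084 + 1374 + 23724 = 94182
Index = 108921 / 94182 × 100 = 115.6495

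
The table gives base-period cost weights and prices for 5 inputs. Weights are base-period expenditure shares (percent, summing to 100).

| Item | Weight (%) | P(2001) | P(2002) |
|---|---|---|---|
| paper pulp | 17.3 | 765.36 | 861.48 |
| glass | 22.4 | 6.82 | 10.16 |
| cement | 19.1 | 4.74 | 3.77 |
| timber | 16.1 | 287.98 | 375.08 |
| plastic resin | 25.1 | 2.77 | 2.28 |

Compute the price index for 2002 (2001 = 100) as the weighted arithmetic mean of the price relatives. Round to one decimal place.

paper pulp: 17.3 × (861.48/765.36) = 17.3 × 1.125588 = 19.4727
glass: 22.4 × (10.16/6.82) = 22.4 × 1.489736 = 33.3701
cement: 19.1 × (3.77/4.74) = 19.1 × 0.795359 = 15.1914
timber: 16.1 × (375.08/287.98) = 16.1 × 1.302452 = 20.9695
plastic resin: 25.1 × (2.28/2.77) = 25.1 × 0.823105 = 20.6599
Index = Σ wᵢ·(p₁ᵢ/p₀ᵢ) = 19.4727 + 33.3701 + 15.1914 + 20.9695 + 20.6599 = 109.6635

109.7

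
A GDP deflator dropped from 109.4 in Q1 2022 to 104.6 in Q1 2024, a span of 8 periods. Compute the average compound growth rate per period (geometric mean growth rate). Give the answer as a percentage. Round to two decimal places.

-0.56%

Growth factor = (104.6/109.4)^(1/8) = (0.956124)^(1/8) = 0.994407
Growth rate = 0.994407 − 1 = -0.005593 = -0.5593%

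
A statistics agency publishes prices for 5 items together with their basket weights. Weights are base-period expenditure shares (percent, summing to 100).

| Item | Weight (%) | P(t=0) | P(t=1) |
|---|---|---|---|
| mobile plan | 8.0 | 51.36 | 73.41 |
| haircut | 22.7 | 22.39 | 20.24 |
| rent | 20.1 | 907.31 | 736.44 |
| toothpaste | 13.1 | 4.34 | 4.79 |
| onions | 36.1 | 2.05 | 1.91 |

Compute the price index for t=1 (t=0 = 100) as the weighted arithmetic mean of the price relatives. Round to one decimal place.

mobile plan: 8.0 × (73.41/51.36) = 8.0 × 1.429322 = 11.4346
haircut: 22.7 × (20.24/22.39) = 22.7 × 0.903975 = 20.5202
rent: 20.1 × (736.44/907.31) = 20.1 × 0.811674 = 16.3146
toothpaste: 13.1 × (4.79/4.34) = 13.1 × 1.103687 = 14.4583
onions: 36.1 × (1.91/2.05) = 36.1 × 0.931707 = 33.6346
Index = Σ wᵢ·(p₁ᵢ/p₀ᵢ) = 11.4346 + 20.5202 + 16.3146 + 14.4583 + 33.6346 = 96.3624

96.4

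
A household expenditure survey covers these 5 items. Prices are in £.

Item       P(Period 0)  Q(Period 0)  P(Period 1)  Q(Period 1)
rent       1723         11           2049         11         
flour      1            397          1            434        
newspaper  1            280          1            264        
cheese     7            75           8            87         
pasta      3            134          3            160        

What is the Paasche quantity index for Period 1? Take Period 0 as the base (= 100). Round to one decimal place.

100.8

Paasche quantity index uses current-period prices as weights.
ΣP(Period 1)·Q(Period 1) = 2049×11 + 1×434 + 1×264 + 8×87 + 3×160 = 22539 + 434 + 264 + 696 + 480 = 24413
ΣP(Period 1)·Q(Period 0) = 2049×11 + 1×397 + 1×280 + 8×75 + 3×134 = 22539 + 397 + 280 + 600 + 402 = 24218
Index = 24413 / 24218 × 100 = 100.8052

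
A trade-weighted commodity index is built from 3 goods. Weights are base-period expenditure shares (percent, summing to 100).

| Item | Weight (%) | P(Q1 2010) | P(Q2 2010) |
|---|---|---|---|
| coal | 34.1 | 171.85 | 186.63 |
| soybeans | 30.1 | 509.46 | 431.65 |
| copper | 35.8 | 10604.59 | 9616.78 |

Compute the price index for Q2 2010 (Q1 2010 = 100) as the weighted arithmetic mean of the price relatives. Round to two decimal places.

95.00

coal: 34.1 × (186.63/171.85) = 34.1 × 1.086005 = 37.0328
soybeans: 30.1 × (431.65/509.46) = 30.1 × 0.847270 = 25.5028
copper: 35.8 × (9616.78/10604.59) = 35.8 × 0.906851 = 32.4653
Index = Σ wᵢ·(p₁ᵢ/p₀ᵢ) = 37.0328 + 25.5028 + 32.4653 = 95.0009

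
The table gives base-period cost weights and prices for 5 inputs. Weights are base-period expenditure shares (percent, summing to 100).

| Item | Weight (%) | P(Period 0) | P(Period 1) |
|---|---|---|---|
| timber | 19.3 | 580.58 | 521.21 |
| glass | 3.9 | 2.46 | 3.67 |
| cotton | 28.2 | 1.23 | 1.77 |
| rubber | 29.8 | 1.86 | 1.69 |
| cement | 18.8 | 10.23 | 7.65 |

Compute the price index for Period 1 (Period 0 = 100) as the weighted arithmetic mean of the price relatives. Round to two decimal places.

104.86

timber: 19.3 × (521.21/580.58) = 19.3 × 0.897740 = 17.3264
glass: 3.9 × (3.67/2.46) = 3.9 × 1.491870 = 5.8183
cotton: 28.2 × (1.77/1.23) = 28.2 × 1.439024 = 40.5805
rubber: 29.8 × (1.69/1.86) = 29.8 × 0.908602 = 27.0763
cement: 18.8 × (7.65/10.23) = 18.8 × 0.747801 = 14.0587
Index = Σ wᵢ·(p₁ᵢ/p₀ᵢ) = 17.3264 + 5.8183 + 40.5805 + 27.0763 + 14.0587 = 104.8602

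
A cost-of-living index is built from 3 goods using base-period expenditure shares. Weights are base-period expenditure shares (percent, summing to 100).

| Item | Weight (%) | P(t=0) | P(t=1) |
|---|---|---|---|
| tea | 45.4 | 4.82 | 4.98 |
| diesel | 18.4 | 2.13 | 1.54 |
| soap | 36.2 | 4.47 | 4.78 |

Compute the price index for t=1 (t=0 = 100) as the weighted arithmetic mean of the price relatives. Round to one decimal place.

98.9

tea: 45.4 × (4.98/4.82) = 45.4 × 1.033195 = 46.9071
diesel: 18.4 × (1.54/2.13) = 18.4 × 0.723005 = 13.3033
soap: 36.2 × (4.78/4.47) = 36.2 × 1.069351 = 38.7105
Index = Σ wᵢ·(p₁ᵢ/p₀ᵢ) = 46.9071 + 13.3033 + 38.7105 = 98.9209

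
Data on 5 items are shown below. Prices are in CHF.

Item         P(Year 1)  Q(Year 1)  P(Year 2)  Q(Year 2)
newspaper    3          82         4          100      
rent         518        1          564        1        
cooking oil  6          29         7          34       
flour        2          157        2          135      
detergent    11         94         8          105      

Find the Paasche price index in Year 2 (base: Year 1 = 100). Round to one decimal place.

Paasche price index uses current-period quantities as weights.
ΣP(Year 2)·Q(Year 2) = 4×100 + 564×1 + 7×34 + 2×135 + 8×105 = 400 + 564 + 238 + 270 + 840 = 2312
ΣP(Year 1)·Q(Year 2) = 3×100 + 518×1 + 6×34 + 2×135 + 11×105 = 300 + 518 + 204 + 270 + 1155 = 2447
Index = 2312 / 2447 × 100 = 94.4830

94.5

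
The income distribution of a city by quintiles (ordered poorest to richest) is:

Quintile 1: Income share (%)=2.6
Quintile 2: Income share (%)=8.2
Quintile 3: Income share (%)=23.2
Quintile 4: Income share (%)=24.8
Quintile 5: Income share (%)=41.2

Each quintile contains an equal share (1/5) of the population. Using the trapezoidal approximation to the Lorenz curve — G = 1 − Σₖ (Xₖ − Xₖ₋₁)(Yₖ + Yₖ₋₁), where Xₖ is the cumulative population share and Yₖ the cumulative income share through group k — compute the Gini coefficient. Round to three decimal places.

Cumulative income shares Yₖ: 0.0260, 0.1080, 0.3400, 0.5880, 1.0000
Σ (Xₖ−Xₖ₋₁)(Yₖ+Yₖ₋₁) = (1/5)(0.0260+0.0000) + (1/5)(0.1080+0.0260) + (1/5)(0.3400+0.1080) + (1/5)(0.5880+0.3400) + (1/5)(1.0000+0.5880)
  = 0.0052 + 0.0268 + 0.0896 + 0.1856 + 0.3176 = 0.6248
G = 1 − 0.6248 = 0.3752

0.375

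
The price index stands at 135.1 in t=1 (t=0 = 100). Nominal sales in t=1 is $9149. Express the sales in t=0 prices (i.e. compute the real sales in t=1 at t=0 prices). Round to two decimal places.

6772.02

Real = Nominal ÷ (Index/100) = 9149 ÷ (135.1/100)
     = 9149 ÷ 1.351 = 6772.0207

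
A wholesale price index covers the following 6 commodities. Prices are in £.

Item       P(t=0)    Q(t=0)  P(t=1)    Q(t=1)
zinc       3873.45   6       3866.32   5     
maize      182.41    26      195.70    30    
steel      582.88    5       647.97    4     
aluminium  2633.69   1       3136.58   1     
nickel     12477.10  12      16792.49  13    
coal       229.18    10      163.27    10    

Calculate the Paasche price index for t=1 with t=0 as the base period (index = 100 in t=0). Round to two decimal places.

129.11

Paasche price index uses current-period quantities as weights.
ΣP(t=1)·Q(t=1) = 3866.32×5 + 195.70×30 + 647.97×4 + 3136.58×1 + 16792.49×13 + 163.27×10 = 19331.6 + 5871 + 2591.88 + 3136.58 + 218302.37 + 1632.7 = 250866.13
ΣP(t=0)·Q(t=1) = 3873.45×5 + 182.41×30 + 582.88×4 + 2633.69×1 + 12477.10×13 + 229.18×10 = 19367.25 + 5472.3 + 2331.52 + 2633.69 + 162202.3 + 2291.8 = 194298.86
Index = 250866.13 / 194298.86 × 100 = 129.1135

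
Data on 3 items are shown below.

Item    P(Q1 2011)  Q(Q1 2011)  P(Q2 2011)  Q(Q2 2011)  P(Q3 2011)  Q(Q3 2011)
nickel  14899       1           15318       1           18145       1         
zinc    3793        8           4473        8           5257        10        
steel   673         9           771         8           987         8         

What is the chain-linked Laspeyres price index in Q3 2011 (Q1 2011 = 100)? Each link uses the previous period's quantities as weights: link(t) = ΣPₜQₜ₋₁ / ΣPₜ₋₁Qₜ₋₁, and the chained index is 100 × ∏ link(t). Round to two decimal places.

Link Q1 2011→Q2 2011:
ΣP(Q2 2011)Q(Q1 2011) = 15318×1 + 4473×8 + 771×9 = 15318 + 35784 + 6939 = 58041
ΣP(Q1 2011)Q(Q1 2011) = 14899×1 + 3793×8 + 673×9 = 14899 + 30344 + 6057 = 51300
link = 58041/51300 = 1.131404
Link Q2 2011→Q3 2011:
ΣP(Q3 2011)Q(Q2 2011) = 18145×1 + 5257×8 + 987×8 = 18145 + 42056 + 7896 = 68097
ΣP(Q2 2011)Q(Q2 2011) = 15318×1 + 4473×8 + 771×8 = 15318 + 35784 + 6168 = 57270
link = 68097/57270 = 1.189052
Chained index = 100 × 1.131404 × 1.189052 = 134.5297

134.53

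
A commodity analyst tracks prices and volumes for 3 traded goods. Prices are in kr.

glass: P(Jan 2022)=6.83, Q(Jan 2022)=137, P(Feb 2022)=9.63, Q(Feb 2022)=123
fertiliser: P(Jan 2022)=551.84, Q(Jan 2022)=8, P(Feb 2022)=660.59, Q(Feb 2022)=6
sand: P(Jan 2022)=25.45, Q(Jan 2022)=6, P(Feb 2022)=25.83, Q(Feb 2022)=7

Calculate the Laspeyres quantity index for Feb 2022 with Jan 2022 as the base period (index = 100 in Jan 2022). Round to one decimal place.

Laspeyres quantity index uses base-period prices as weights.
ΣP(Jan 2022)·Q(Feb 2022) = 6.83×123 + 551.84×6 + 25.45×7 = 840.09 + 3311.04 + 178.15 = 4329.28
ΣP(Jan 2022)·Q(Jan 2022) = 6.83×137 + 551.84×8 + 25.45×6 = 935.71 + 4414.72 + 152.7 = 5503.13
Index = 4329.28 / 5503.13 × 100 = 78.6694

78.7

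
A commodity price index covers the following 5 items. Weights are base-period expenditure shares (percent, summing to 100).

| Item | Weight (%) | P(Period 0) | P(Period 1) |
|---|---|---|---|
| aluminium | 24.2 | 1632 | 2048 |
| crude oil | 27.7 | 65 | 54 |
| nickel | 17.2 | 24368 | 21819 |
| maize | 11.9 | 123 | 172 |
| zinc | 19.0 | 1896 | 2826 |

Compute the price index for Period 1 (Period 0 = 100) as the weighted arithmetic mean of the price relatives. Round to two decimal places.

113.74

aluminium: 24.2 × (2048/1632) = 24.2 × 1.254902 = 30.3686
crude oil: 27.7 × (54/65) = 27.7 × 0.830769 = 23.0123
nickel: 17.2 × (21819/24368) = 17.2 × 0.895396 = 15.4008
maize: 11.9 × (172/123) = 11.9 × 1.398374 = 16.6407
zinc: 19.0 × (2826/1896) = 19.0 × 1.490506 = 28.3196
Index = Σ wᵢ·(p₁ᵢ/p₀ᵢ) = 30.3686 + 23.0123 + 15.4008 + 16.6407 + 28.3196 = 113.7420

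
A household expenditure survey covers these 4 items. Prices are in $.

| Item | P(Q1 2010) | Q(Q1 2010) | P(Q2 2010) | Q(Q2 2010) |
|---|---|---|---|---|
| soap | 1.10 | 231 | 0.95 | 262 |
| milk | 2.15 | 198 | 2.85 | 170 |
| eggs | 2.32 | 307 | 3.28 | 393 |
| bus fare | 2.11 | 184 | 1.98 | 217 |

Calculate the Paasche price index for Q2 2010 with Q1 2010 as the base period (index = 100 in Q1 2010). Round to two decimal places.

Paasche price index uses current-period quantities as weights.
ΣP(Q2 2010)·Q(Q2 2010) = 0.95×262 + 2.85×170 + 3.28×393 + 1.98×217 = 248.9 + 484.5 + 1289.04 + 429.66 = 2452.1
ΣP(Q1 2010)·Q(Q2 2010) = 1.10×262 + 2.15×170 + 2.32×393 + 2.11×217 = 288.2 + 365.5 + 911.76 + 457.87 = 2023.33
Index = 2452.1 / 2023.33 × 100 = 121.1913

121.19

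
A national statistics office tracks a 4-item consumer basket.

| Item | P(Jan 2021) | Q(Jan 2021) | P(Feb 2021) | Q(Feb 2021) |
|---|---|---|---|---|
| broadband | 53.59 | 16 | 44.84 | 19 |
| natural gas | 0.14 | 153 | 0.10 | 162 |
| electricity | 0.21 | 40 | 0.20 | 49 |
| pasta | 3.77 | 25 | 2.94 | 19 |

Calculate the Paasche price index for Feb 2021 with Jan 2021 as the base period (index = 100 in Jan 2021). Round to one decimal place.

83.2

Paasche price index uses current-period quantities as weights.
ΣP(Feb 2021)·Q(Feb 2021) = 44.84×19 + 0.10×162 + 0.20×49 + 2.94×19 = 851.96 + 16.2 + 9.8 + 55.86 = 933.82
ΣP(Jan 2021)·Q(Feb 2021) = 53.59×19 + 0.14×162 + 0.21×49 + 3.77×19 = 1018.21 + 22.68 + 10.29 + 71.63 = 1122.81
Index = 933.82 / 1122.81 × 100 = 83.1681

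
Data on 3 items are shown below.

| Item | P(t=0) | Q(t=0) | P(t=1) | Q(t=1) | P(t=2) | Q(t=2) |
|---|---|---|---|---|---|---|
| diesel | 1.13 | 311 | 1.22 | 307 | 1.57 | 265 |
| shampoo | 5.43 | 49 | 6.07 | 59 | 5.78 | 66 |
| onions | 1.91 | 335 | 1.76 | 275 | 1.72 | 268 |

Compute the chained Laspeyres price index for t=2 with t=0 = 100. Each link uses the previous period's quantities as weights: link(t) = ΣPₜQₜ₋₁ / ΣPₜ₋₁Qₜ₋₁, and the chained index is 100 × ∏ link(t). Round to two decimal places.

107.29

Link t=0→t=1:
ΣP(t=1)Q(t=0) = 1.22×311 + 6.07×49 + 1.76×335 = 379.42 + 297.43 + 589.6 = 1266.45
ΣP(t=0)Q(t=0) = 1.13×311 + 5.43×49 + 1.91×335 = 351.43 + 266.07 + 639.85 = 1257.35
link = 1266.45/1257.35 = 1.007237
Link t=1→t=2:
ΣP(t=2)Q(t=1) = 1.57×307 + 5.78×59 + 1.72×275 = 481.99 + 341.02 + 473 = 1296.01
ΣP(t=1)Q(t=1) = 1.22×307 + 6.07×59 + 1.76×275 = 374.54 + 358.13 + 484 = 1216.67
link = 1296.01/1216.67 = 1.065211
Chained index = 100 × 1.007237 × 1.065211 = 107.2920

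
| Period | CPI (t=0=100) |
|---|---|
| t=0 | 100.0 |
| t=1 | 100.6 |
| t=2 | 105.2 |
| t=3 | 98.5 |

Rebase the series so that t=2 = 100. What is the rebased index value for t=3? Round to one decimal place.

93.6

Rebased(t=3) = 98.5 / 105.2 × 100 = 93.6312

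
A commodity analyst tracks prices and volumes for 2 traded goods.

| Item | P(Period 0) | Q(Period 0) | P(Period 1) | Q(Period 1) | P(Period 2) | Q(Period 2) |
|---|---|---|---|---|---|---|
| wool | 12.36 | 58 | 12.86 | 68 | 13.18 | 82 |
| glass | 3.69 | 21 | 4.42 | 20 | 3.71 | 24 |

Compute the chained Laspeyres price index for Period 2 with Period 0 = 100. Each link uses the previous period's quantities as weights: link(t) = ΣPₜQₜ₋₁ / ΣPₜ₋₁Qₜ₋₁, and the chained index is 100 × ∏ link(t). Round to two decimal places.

Link Period 0→Period 1:
ΣP(Period 1)Q(Period 0) = 12.86×58 + 4.42×21 = 745.88 + 92.82 = 838.7
ΣP(Period 0)Q(Period 0) = 12.36×58 + 3.69×21 = 716.88 + 77.49 = 794.37
link = 838.7/794.37 = 1.055805
Link Period 1→Period 2:
ΣP(Period 2)Q(Period 1) = 13.18×68 + 3.71×20 = 896.24 + 74.2 = 970.44
ΣP(Period 1)Q(Period 1) = 12.86×68 + 4.42×20 = 874.48 + 88.4 = 962.88
link = 970.44/962.88 = 1.007851
Chained index = 100 × 1.055805 × 1.007851 = 106.4095

106.41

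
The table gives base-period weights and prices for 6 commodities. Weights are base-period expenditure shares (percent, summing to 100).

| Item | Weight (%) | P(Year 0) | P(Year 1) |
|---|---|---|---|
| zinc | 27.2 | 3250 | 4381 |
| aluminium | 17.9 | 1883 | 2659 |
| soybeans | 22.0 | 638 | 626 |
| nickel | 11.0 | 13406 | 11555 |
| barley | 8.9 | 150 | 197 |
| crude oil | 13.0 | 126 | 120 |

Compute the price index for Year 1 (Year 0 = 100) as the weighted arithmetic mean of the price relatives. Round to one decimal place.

117.1

zinc: 27.2 × (4381/3250) = 27.2 × 1.348000 = 36.6656
aluminium: 17.9 × (2659/1883) = 17.9 × 1.412108 = 25.2767
soybeans: 22.0 × (626/638) = 22.0 × 0.981191 = 21.5862
nickel: 11.0 × (11555/13406) = 11.0 × 0.861927 = 9.4812
barley: 8.9 × (197/150) = 8.9 × 1.313333 = 11.6887
crude oil: 13.0 × (120/126) = 13.0 × 0.952381 = 12.3810
Index = Σ wᵢ·(p₁ᵢ/p₀ᵢ) = 36.6656 + 25.2767 + 21.5862 + 9.4812 + 11.6887 + 12.3810 = 117.0794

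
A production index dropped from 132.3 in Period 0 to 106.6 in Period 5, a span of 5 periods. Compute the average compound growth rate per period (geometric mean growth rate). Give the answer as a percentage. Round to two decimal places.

Growth factor = (106.6/132.3)^(1/5) = (0.805745)^(1/5) = 0.957722
Growth rate = 0.957722 − 1 = -0.042278 = -4.2278%

-4.23%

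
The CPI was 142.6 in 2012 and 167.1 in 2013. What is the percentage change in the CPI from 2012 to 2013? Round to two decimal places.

17.18%

Change = (167.1 − 142.6) / 142.6 × 100
       = 24.5 / 142.6 × 100 = 17.1809%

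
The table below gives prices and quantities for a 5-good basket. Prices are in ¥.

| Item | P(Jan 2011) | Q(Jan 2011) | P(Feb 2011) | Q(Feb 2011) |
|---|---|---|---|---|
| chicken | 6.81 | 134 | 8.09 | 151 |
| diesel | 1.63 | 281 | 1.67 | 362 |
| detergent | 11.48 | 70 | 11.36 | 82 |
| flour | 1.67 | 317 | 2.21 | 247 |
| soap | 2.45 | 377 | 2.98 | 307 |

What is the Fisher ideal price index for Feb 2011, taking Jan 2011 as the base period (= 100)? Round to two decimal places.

Laspeyres component (base-period weights):
ΣP(Feb 2011)Q(Jan 2011) = 8.09×134 + 1.67×281 + 11.36×70 + 2.21×317 + 2.98×377 = 1084.06 + 469.27 + 795.2 + 700.57 + 1123.46 = 4172.56
ΣP(Jan 2011)Q(Jan 2011) = 6.81×134 + 1.63×281 + 11.48×70 + 1.67×317 + 2.45×377 = 912.54 + 458.03 + 803.6 + 529.39 + 923.65 = 3627.21
L = 4172.56 / 3627.21 × 100 = 115.0350
Paasche component (current-period weights):
ΣP(Feb 2011)Q(Feb 2011) = 8.09×151 + 1.67×362 + 11.36×82 + 2.21×247 + 2.98×307 = 1221.59 + 604.54 + 931.52 + 545.87 + 914.86 = 4218.38
ΣP(Jan 2011)Q(Feb 2011) = 6.81×151 + 1.63×362 + 11.48×82 + 1.67×247 + 2.45×307 = 1028.31 + 590.06 + 941.36 + 412.49 + 752.15 = 3724.37
P = 4218.38 / 3724.37 × 100 = 113.2643
Fisher = √(L × P) = √(115.0350 × 113.2643) = 114.1462

114.15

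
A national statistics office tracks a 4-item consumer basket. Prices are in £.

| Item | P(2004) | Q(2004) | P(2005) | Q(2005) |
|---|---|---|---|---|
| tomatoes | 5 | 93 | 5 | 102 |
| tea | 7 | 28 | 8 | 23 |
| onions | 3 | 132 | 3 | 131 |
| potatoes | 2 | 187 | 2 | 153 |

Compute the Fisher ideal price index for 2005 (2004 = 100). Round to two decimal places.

101.82

Laspeyres component (base-period weights):
ΣP(2005)Q(2004) = 5×93 + 8×28 + 3×132 + 2×187 = 465 + 224 + 396 + 374 = 1459
ΣP(2004)Q(2004) = 5×93 + 7×28 + 3×132 + 2×187 = 465 + 196 + 396 + 374 = 1431
L = 1459 / 1431 × 100 = 101.9567
Paasche component (current-period weights):
ΣP(2005)Q(2005) = 5×102 + 8×23 + 3×131 + 2×153 = 510 + 184 + 393 + 306 = 1393
ΣP(2004)Q(2005) = 5×102 + 7×23 + 3×131 + 2×153 = 510 + 161 + 393 + 306 = 1370
P = 1393 / 1370 × 100 = 101.6788
Fisher = √(L × P) = √(101.9567 × 101.6788) = 101.8177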